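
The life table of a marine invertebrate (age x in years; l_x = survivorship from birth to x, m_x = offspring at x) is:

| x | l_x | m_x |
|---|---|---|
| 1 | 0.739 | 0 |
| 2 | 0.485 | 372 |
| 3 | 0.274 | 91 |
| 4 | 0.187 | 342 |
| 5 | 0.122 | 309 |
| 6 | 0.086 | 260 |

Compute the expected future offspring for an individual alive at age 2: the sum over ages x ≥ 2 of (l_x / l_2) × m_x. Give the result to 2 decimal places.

l_2 = 0.485. Conditional survival from age 2 to x is l_x / l_2.
  x=2: (0.485/0.485) × 372 = 372.0000
  x=3: (0.274/0.485) × 91 = 51.4103
  x=4: (0.187/0.485) × 342 = 131.8639
  x=5: (0.122/0.485) × 309 = 77.7278
  x=6: (0.086/0.485) × 260 = 46.1031
Sum = 372.0000 + 51.4103 + 131.8639 + 77.7278 + 46.1031 = 679.1052

679.11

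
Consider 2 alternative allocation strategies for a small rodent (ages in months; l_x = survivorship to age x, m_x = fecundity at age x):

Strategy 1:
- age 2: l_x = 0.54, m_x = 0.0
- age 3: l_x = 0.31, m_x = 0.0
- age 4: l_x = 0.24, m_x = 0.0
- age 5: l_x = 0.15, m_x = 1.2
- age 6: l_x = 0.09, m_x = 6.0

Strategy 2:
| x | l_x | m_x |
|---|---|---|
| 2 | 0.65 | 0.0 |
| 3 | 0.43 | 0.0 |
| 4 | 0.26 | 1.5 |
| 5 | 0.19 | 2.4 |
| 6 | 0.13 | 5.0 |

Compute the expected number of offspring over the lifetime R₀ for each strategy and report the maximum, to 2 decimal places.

1.50

Strategy 1: R₀ = 0.54×0.0 + 0.31×0.0 + 0.24×0.0 + 0.15×1.2 + 0.09×6.0 = 0.7200
Strategy 2: R₀ = 0.65×0.0 + 0.43×0.0 + 0.26×1.5 + 0.19×2.4 + 0.13×5.0 = 1.4960
Highest R₀: strategy 2 with 1.4960.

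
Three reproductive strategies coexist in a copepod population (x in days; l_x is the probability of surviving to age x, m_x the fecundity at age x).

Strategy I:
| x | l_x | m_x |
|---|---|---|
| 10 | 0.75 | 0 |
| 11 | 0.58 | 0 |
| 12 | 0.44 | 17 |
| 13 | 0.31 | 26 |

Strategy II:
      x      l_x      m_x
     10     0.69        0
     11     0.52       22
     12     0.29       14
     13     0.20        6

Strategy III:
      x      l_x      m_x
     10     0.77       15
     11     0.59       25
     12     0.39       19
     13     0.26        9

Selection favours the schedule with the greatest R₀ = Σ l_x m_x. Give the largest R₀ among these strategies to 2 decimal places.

36.05

Strategy I: R₀ = 0.75×0 + 0.58×0 + 0.44×17 + 0.31×26 = 15.5400
Strategy II: R₀ = 0.69×0 + 0.52×22 + 0.29×14 + 0.20×6 = 16.7000
Strategy III: R₀ = 0.77×15 + 0.59×25 + 0.39×19 + 0.26×9 = 36.0500
Highest R₀: strategy III with 36.0500.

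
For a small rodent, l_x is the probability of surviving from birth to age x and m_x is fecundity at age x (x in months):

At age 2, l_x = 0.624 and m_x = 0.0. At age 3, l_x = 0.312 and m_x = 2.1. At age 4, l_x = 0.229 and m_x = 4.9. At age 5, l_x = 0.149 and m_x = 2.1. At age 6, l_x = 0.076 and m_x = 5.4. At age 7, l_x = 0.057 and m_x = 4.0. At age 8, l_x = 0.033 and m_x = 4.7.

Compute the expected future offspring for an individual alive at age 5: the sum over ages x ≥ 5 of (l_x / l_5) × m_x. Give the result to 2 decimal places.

7.43

l_5 = 0.149. Conditional survival from age 5 to x is l_x / l_5.
  x=5: (0.149/0.149) × 2.1 = 2.1000
  x=6: (0.076/0.149) × 5.4 = 2.7544
  x=7: (0.057/0.149) × 4.0 = 1.5302
  x=8: (0.033/0.149) × 4.7 = 1.0409
Sum = 2.1000 + 2.7544 + 1.5302 + 1.0409 = 7.4255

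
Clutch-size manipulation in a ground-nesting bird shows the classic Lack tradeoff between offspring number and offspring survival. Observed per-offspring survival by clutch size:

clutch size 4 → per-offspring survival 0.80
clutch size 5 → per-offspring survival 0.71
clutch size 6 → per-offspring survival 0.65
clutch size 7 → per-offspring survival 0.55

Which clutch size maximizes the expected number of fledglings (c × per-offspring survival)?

Expected fledglings = c × s(c):
  c=4: 4 × 0.80 = 3.200
  c=5: 5 × 0.71 = 3.550
  c=6: 6 × 0.65 = 3.900
  c=7: 7 × 0.55 = 3.850
Maximum at c = 6 (3.900 fledglings).

6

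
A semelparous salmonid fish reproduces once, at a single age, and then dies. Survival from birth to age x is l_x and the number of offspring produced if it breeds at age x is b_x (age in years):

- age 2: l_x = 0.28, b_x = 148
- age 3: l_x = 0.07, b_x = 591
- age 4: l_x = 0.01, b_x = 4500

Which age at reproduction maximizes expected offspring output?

4

Expected offspring if breeding at age x = l_x × b_x:
  age 2: 0.28 × 148 = 41.440
  age 3: 0.07 × 591 = 41.370
  age 4: 0.01 × 4500 = 45.000
Maximum at age 4 (45.000).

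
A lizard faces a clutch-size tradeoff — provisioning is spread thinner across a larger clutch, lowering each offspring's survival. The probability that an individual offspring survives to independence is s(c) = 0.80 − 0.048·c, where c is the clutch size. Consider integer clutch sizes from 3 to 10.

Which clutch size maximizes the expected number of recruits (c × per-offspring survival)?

8

Expected recruits = c × s(c):
  c=3: 3 × 0.656 = 1.968
  c=4: 4 × 0.608 = 2.432
  c=5: 5 × 0.560 = 2.800
  c=6: 6 × 0.512 = 3.072
  c=7: 7 × 0.464 = 3.248
  c=8: 8 × 0.416 = 3.328
  c=9: 9 × 0.368 = 3.312
  c=10: 10 × 0.320 = 3.200
Maximum at c = 8 (3.328 recruits).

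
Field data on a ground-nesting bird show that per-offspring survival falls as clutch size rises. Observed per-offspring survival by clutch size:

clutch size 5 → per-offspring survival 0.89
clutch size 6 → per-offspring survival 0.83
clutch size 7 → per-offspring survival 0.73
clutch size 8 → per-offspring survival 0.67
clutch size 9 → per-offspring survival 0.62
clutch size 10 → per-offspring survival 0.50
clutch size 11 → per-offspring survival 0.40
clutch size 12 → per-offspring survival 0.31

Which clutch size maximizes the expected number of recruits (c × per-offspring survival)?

Expected recruits = c × s(c):
  c=5: 5 × 0.89 = 4.450
  c=6: 6 × 0.83 = 4.980
  c=7: 7 × 0.73 = 5.110
  c=8: 8 × 0.67 = 5.360
  c=9: 9 × 0.62 = 5.580
  c=10: 10 × 0.50 = 5.000
  c=11: 11 × 0.40 = 4.400
  c=12: 12 × 0.31 = 3.720
Maximum at c = 9 (5.580 recruits).

9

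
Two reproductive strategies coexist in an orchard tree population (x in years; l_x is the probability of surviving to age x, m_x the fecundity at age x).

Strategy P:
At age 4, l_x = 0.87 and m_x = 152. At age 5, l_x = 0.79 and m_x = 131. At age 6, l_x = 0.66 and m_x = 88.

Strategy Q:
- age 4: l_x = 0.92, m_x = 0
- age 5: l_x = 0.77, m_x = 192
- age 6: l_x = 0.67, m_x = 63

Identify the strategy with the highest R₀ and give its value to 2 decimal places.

Strategy P: R₀ = 0.87×152 + 0.79×131 + 0.66×88 = 293.8100
Strategy Q: R₀ = 0.92×0 + 0.77×192 + 0.67×63 = 190.0500
Highest R₀: strategy P with 293.8100.

293.81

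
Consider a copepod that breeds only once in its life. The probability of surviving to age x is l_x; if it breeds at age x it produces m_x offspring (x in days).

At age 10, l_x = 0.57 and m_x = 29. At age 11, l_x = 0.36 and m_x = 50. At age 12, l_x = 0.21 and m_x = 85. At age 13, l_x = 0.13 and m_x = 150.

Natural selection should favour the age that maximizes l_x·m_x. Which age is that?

13

Expected offspring if breeding at age x = l_x × m_x:
  age 10: 0.57 × 29 = 16.530
  age 11: 0.36 × 50 = 18.000
  age 12: 0.21 × 85 = 17.850
  age 13: 0.13 × 150 = 19.500
Maximum at age 13 (19.500).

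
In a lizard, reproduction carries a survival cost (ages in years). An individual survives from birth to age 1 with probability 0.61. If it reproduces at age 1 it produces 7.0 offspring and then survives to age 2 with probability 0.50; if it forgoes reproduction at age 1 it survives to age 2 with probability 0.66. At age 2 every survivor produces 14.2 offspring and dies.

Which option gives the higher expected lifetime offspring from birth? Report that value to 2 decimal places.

8.60

breed at age 1: R₀ = 0.61 × (7.0 + 0.50 × 14.2) = 0.61 × 14.1000 = 8.6010
delay to age 2: R₀ = 0.61 × (0.66 × 14.2) = 0.61 × 9.3720 = 5.7169
Higher: breed at age 1 (8.6010).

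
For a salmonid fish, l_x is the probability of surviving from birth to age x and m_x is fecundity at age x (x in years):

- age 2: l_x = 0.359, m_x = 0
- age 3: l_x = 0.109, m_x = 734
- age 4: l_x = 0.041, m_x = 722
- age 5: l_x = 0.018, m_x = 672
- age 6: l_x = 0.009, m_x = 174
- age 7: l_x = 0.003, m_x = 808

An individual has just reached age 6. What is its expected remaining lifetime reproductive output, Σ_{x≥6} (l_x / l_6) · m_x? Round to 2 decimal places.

443.33

l_6 = 0.009. Conditional survival from age 6 to x is l_x / l_6.
  x=6: (0.009/0.009) × 174 = 174.0000
  x=7: (0.003/0.009) × 808 = 269.3333
Sum = 174.0000 + 269.3333 = 443.3333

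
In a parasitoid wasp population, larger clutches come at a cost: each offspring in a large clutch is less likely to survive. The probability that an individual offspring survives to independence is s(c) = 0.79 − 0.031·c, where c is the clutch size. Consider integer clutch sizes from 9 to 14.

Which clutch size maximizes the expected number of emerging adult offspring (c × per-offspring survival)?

13

Expected emerging adult offspring = c × s(c):
  c=9: 9 × 0.511 = 4.599
  c=10: 10 × 0.480 = 4.800
  c=11: 11 × 0.449 = 4.939
  c=12: 12 × 0.418 = 5.016
  c=13: 13 × 0.387 = 5.031
  c=14: 14 × 0.356 = 4.984
Maximum at c = 13 (5.031 emerging adult offspring).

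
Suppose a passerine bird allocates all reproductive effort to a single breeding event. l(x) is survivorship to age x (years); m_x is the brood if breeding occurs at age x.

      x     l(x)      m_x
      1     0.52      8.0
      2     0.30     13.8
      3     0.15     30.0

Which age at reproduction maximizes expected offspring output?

3

Expected offspring if breeding at age x = l(x) × m_x:
  age 1: 0.52 × 8.0 = 4.160
  age 2: 0.30 × 13.8 = 4.140
  age 3: 0.15 × 30.0 = 4.500
Maximum at age 3 (4.500).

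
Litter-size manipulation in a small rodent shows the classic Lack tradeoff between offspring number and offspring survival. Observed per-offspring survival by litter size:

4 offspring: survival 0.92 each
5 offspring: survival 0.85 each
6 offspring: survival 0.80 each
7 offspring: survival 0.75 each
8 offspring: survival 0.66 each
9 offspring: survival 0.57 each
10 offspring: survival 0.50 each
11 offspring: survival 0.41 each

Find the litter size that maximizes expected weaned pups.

Expected weaned pups = c × s(c):
  c=4: 4 × 0.92 = 3.680
  c=5: 5 × 0.85 = 4.250
  c=6: 6 × 0.80 = 4.800
  c=7: 7 × 0.75 = 5.250
  c=8: 8 × 0.66 = 5.280
  c=9: 9 × 0.57 = 5.130
  c=10: 10 × 0.50 = 5.000
  c=11: 11 × 0.41 = 4.510
Maximum at c = 8 (5.280 weaned pups).

8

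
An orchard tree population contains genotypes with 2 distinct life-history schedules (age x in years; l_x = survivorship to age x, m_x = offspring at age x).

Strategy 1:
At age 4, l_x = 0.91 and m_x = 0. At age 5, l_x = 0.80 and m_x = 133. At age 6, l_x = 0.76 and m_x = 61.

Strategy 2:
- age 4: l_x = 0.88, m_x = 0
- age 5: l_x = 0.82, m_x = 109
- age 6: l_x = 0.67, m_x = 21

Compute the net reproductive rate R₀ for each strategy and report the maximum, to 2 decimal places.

Strategy 1: R₀ = 0.91×0 + 0.80×133 + 0.76×61 = 152.7600
Strategy 2: R₀ = 0.88×0 + 0.82×109 + 0.67×21 = 103.4500
Highest R₀: strategy 1 with 152.7600.

152.76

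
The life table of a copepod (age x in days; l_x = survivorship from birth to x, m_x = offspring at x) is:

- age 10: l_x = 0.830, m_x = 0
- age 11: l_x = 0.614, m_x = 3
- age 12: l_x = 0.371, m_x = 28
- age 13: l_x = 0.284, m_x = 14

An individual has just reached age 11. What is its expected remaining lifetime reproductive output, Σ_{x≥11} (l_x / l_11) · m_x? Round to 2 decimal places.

l_11 = 0.614. Conditional survival from age 11 to x is l_x / l_11.
  x=11: (0.614/0.614) × 3 = 3.0000
  x=12: (0.371/0.614) × 28 = 16.9186
  x=13: (0.284/0.614) × 14 = 6.4756
Sum = 3.0000 + 16.9186 + 6.4756 = 26.3941

26.39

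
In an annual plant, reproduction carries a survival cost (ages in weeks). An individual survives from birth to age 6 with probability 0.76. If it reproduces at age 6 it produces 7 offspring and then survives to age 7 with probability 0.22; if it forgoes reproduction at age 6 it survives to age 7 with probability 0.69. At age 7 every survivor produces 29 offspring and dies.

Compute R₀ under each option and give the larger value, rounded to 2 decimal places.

breed at age 6: R₀ = 0.76 × (7 + 0.22 × 29) = 0.76 × 13.3800 = 10.1688
delay to age 7: R₀ = 0.76 × (0.69 × 29) = 0.76 × 20.0100 = 15.2076
Higher: delay to age 7 (15.2076).

15.21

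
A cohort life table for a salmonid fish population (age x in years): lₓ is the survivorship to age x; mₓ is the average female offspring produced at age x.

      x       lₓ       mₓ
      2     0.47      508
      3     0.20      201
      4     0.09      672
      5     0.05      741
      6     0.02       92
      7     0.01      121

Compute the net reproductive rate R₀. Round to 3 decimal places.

379.540

R₀ = Σ lₓ mₓ:
  age 2: 0.47 × 508 = 238.7600
  age 3: 0.20 × 201 = 40.2000
  age 4: 0.09 × 672 = 60.4800
  age 5: 0.05 × 741 = 37.0500
  age 6: 0.02 × 92 = 1.8400
  age 7: 0.01 × 121 = 1.2100
R₀ = 238.7600 + 40.2000 + 60.4800 + 37.0500 + 1.8400 + 1.2100 = 379.5400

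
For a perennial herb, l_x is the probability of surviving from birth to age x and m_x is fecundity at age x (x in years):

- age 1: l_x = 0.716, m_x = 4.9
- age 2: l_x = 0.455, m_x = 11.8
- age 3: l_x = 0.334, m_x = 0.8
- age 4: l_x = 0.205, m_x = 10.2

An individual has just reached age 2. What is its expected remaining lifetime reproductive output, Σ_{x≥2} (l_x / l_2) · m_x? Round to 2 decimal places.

l_2 = 0.455. Conditional survival from age 2 to x is l_x / l_2.
  x=2: (0.455/0.455) × 11.8 = 11.8000
  x=3: (0.334/0.455) × 0.8 = 0.5873
  x=4: (0.205/0.455) × 10.2 = 4.5956
Sum = 11.8000 + 0.5873 + 4.5956 = 16.9829

16.98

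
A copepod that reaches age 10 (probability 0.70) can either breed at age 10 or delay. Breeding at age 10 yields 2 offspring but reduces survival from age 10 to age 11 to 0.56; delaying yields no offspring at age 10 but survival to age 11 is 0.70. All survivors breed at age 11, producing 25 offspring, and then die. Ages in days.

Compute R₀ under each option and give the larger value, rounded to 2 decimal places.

12.25

breed at age 10: R₀ = 0.70 × (2 + 0.56 × 25) = 0.70 × 16.0000 = 11.2000
delay to age 11: R₀ = 0.70 × (0.70 × 25) = 0.70 × 17.5000 = 12.2500
Higher: delay to age 11 (12.2500).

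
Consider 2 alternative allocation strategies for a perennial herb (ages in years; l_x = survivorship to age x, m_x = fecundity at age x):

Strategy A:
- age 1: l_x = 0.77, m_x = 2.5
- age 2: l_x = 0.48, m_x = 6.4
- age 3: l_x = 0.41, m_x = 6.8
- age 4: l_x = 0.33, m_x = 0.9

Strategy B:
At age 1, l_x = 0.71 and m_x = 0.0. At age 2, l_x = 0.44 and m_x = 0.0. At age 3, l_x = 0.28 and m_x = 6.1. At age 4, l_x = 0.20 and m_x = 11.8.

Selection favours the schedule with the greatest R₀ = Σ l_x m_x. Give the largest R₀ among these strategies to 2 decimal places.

8.08

Strategy A: R₀ = 0.77×2.5 + 0.48×6.4 + 0.41×6.8 + 0.33×0.9 = 8.0820
Strategy B: R₀ = 0.71×0.0 + 0.44×0.0 + 0.28×6.1 + 0.20×11.8 = 4.0680
Highest R₀: strategy A with 8.0820.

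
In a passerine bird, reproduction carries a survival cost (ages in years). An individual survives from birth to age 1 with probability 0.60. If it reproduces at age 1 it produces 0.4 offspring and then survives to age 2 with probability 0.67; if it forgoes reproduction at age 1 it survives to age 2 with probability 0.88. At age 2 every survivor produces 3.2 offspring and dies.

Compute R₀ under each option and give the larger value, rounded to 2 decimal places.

breed at age 1: R₀ = 0.60 × (0.4 + 0.67 × 3.2) = 0.60 × 2.5440 = 1.5264
delay to age 2: R₀ = 0.60 × (0.88 × 3.2) = 0.60 × 2.8160 = 1.6896
Higher: delay to age 2 (1.6896).

1.69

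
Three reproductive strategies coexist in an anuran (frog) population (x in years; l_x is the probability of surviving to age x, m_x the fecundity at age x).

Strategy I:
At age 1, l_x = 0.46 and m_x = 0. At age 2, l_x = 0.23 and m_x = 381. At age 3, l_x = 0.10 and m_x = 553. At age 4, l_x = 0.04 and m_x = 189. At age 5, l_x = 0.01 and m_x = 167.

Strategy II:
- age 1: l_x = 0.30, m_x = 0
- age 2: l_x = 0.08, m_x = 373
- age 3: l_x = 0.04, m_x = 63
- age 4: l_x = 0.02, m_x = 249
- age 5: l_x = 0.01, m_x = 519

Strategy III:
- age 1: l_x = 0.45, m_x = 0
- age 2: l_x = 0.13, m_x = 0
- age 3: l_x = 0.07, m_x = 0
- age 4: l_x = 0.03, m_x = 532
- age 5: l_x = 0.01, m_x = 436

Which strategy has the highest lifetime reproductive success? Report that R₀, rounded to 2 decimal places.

Strategy I: R₀ = 0.46×0 + 0.23×381 + 0.10×553 + 0.04×189 + 0.01×167 = 152.1600
Strategy II: R₀ = 0.30×0 + 0.08×373 + 0.04×63 + 0.02×249 + 0.01×519 = 42.5300
Strategy III: R₀ = 0.45×0 + 0.13×0 + 0.07×0 + 0.03×532 + 0.01×436 = 20.3200
Highest R₀: strategy I with 152.1600.

152.16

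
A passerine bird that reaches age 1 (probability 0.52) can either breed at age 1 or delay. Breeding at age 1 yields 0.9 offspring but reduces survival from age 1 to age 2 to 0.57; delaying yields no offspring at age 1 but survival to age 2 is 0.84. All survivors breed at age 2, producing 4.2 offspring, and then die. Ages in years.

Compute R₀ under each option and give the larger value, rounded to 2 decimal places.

breed at age 1: R₀ = 0.52 × (0.9 + 0.57 × 4.2) = 0.52 × 3.2940 = 1.7129
delay to age 2: R₀ = 0.52 × (0.84 × 4.2) = 0.52 × 3.5280 = 1.8346
Higher: delay to age 2 (1.8346).

1.83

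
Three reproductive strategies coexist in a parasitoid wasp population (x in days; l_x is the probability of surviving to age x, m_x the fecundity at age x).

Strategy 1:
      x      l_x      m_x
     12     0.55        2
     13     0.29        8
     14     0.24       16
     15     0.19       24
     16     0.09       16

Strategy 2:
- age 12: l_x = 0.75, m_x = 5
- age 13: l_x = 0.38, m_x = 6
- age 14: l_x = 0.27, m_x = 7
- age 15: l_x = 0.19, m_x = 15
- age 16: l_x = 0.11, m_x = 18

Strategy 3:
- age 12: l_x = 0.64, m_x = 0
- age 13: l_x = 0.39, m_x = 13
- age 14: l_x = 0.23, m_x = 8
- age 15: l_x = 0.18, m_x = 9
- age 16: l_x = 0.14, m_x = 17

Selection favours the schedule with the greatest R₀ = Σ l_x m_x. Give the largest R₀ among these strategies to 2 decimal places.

Strategy 1: R₀ = 0.55×2 + 0.29×8 + 0.24×16 + 0.19×24 + 0.09×16 = 13.2600
Strategy 2: R₀ = 0.75×5 + 0.38×6 + 0.27×7 + 0.19×15 + 0.11×18 = 12.7500
Strategy 3: R₀ = 0.64×0 + 0.39×13 + 0.23×8 + 0.18×9 + 0.14×17 = 10.9100
Highest R₀: strategy 1 with 13.2600.

13.26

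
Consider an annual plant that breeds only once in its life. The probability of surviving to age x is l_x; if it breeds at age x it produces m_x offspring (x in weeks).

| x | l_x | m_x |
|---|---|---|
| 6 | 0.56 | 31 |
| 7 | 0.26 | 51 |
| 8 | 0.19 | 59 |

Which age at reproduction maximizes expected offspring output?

Expected offspring if breeding at age x = l_x × m_x:
  age 6: 0.56 × 31 = 17.360
  age 7: 0.26 × 51 = 13.260
  age 8: 0.19 × 59 = 11.210
Maximum at age 6 (17.360).

6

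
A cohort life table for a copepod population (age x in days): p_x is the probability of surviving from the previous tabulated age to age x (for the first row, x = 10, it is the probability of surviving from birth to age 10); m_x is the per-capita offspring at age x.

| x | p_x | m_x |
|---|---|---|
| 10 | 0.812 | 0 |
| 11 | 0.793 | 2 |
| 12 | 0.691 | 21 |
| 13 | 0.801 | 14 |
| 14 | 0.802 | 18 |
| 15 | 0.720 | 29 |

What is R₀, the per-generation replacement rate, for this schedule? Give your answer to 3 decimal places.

Survivorship from birth: l_x = p_10·p_11·…·p_x.
  l_10 = 0.81200
  l_11 = 0.64392
  l_12 = 0.44495
  l_13 = 0.35640
  l_14 = 0.28583
  l_15 = 0.20580
R₀ = Σ l_x m_x:
  age 10: 0.81200 × 0 = 0.0000
  age 11: 0.64392 × 2 = 1.2878
  age 12: 0.44495 × 21 = 9.3439
  age 13: 0.35640 × 14 = 4.9896
  age 14: 0.28583 × 18 = 5.1449
  age 15: 0.20580 × 29 = 5.9682
R₀ = 0.0000 + 1.2878 + 9.3439 + 4.9896 + 5.1449 + 5.9682 = 26.7345

26.735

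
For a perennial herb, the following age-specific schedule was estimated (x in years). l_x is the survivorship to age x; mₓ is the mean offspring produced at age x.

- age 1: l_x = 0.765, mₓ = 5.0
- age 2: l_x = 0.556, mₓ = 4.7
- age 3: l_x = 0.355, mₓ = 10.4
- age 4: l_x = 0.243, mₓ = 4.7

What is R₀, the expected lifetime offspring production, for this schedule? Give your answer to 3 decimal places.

11.272

R₀ = Σ l_x mₓ:
  age 1: 0.765 × 5.0 = 3.8250
  age 2: 0.556 × 4.7 = 2.6132
  age 3: 0.355 × 10.4 = 3.6920
  age 4: 0.243 × 4.7 = 1.1421
R₀ = 3.8250 + 2.6132 + 3.6920 + 1.1421 = 11.2723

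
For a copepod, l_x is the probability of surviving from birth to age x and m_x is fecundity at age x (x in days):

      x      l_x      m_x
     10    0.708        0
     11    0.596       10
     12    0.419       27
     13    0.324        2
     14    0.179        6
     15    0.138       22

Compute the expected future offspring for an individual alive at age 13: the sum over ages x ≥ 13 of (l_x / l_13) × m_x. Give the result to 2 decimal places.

14.69

l_13 = 0.324. Conditional survival from age 13 to x is l_x / l_13.
  x=13: (0.324/0.324) × 2 = 2.0000
  x=14: (0.179/0.324) × 6 = 3.3148
  x=15: (0.138/0.324) × 22 = 9.3704
Sum = 2.0000 + 3.3148 + 9.3704 = 14.6852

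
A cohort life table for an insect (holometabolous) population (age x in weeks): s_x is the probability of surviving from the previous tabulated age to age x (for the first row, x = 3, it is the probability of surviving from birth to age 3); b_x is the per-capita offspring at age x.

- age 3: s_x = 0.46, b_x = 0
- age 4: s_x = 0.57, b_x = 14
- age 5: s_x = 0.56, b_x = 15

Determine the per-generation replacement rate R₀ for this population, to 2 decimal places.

5.87

Survivorship from birth: l_x = s_3·s_4·…·s_x.
  l_3 = 0.46000
  l_4 = 0.26220
  l_5 = 0.14683
R₀ = Σ l_x b_x:
  age 3: 0.46000 × 0 = 0.0000
  age 4: 0.26220 × 14 = 3.6708
  age 5: 0.14683 × 15 = 2.2024
R₀ = 0.0000 + 3.6708 + 2.2024 = 5.8732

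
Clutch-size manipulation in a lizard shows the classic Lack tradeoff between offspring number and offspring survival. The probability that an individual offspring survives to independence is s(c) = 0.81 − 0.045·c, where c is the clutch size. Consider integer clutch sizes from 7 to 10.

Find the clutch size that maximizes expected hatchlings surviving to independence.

Expected hatchlings surviving to independence = c × s(c):
  c=7: 7 × 0.495 = 3.465
  c=8: 8 × 0.450 = 3.600
  c=9: 9 × 0.405 = 3.645
  c=10: 10 × 0.360 = 3.600
Maximum at c = 9 (3.645 hatchlings surviving to independence).

9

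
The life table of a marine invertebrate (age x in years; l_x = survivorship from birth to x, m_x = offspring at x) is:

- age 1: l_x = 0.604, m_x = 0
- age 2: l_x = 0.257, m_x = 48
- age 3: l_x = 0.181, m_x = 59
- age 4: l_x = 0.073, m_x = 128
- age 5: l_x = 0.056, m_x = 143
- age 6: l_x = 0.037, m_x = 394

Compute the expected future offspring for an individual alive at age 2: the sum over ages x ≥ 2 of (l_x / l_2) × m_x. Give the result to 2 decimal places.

213.79

l_2 = 0.257. Conditional survival from age 2 to x is l_x / l_2.
  x=2: (0.257/0.257) × 48 = 48.0000
  x=3: (0.181/0.257) × 59 = 41.5525
  x=4: (0.073/0.257) × 128 = 36.3580
  x=5: (0.056/0.257) × 143 = 31.1595
  x=6: (0.037/0.257) × 394 = 56.7237
Sum = 48.0000 + 41.5525 + 36.3580 + 31.1595 + 56.7237 = 213.7938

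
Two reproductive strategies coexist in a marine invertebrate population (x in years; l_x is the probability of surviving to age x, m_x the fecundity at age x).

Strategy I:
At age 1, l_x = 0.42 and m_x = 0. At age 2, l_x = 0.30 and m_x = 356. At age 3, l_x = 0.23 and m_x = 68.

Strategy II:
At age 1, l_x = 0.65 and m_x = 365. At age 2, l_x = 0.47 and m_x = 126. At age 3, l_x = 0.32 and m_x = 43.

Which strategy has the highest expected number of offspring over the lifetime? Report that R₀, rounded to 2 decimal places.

310.23

Strategy I: R₀ = 0.42×0 + 0.30×356 + 0.23×68 = 122.4400
Strategy II: R₀ = 0.65×365 + 0.47×126 + 0.32×43 = 310.2300
Highest R₀: strategy II with 310.2300.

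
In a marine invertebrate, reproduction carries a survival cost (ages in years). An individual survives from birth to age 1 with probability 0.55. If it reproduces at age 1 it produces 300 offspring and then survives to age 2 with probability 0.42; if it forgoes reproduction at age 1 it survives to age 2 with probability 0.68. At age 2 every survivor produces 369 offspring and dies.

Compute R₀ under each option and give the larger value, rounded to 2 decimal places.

250.24

breed at age 1: R₀ = 0.55 × (300 + 0.42 × 369) = 0.55 × 454.9800 = 250.2390
delay to age 2: R₀ = 0.55 × (0.68 × 369) = 0.55 × 250.9200 = 138.0060
Higher: breed at age 1 (250.2390).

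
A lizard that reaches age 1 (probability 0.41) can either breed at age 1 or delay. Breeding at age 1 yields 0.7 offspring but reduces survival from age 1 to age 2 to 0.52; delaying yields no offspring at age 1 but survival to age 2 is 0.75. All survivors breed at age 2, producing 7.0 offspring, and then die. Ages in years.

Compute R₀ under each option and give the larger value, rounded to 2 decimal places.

breed at age 1: R₀ = 0.41 × (0.7 + 0.52 × 7.0) = 0.41 × 4.3400 = 1.7794
delay to age 2: R₀ = 0.41 × (0.75 × 7.0) = 0.41 × 5.2500 = 2.1525
Higher: delay to age 2 (2.1525).

2.15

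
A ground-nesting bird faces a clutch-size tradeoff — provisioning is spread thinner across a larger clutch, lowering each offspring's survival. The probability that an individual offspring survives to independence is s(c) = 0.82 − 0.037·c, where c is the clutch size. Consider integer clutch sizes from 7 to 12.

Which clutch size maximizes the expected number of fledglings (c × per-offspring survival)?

11

Expected fledglings = c × s(c):
  c=7: 7 × 0.561 = 3.927
  c=8: 8 × 0.524 = 4.192
  c=9: 9 × 0.487 = 4.383
  c=10: 10 × 0.450 = 4.500
  c=11: 11 × 0.413 = 4.543
  c=12: 12 × 0.376 = 4.512
Maximum at c = 11 (4.543 fledglings).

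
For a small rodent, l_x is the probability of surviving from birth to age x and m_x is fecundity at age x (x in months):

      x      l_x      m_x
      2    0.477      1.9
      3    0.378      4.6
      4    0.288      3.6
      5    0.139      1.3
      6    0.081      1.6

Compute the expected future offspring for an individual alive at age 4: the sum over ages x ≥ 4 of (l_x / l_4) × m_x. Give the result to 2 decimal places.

4.68

l_4 = 0.288. Conditional survival from age 4 to x is l_x / l_4.
  x=4: (0.288/0.288) × 3.6 = 3.6000
  x=5: (0.139/0.288) × 1.3 = 0.6274
  x=6: (0.081/0.288) × 1.6 = 0.4500
Sum = 3.6000 + 0.6274 + 0.4500 = 4.6774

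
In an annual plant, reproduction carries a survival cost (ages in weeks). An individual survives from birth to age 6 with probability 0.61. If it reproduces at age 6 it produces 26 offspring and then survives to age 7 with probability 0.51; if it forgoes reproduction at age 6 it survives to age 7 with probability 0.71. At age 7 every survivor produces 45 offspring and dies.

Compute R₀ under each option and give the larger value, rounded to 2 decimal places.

29.86

breed at age 6: R₀ = 0.61 × (26 + 0.51 × 45) = 0.61 × 48.9500 = 29.8595
delay to age 7: R₀ = 0.61 × (0.71 × 45) = 0.61 × 31.9500 = 19.4895
Higher: breed at age 6 (29.8595).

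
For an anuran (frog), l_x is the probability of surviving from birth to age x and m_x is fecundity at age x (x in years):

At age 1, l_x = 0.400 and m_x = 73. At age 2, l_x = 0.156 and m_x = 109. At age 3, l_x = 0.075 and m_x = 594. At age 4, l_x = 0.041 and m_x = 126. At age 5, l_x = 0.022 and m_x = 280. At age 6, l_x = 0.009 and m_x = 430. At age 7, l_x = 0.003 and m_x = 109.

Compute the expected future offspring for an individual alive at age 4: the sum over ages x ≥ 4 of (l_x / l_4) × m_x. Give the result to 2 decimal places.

l_4 = 0.041. Conditional survival from age 4 to x is l_x / l_4.
  x=4: (0.041/0.041) × 126 = 126.0000
  x=5: (0.022/0.041) × 280 = 150.2439
  x=6: (0.009/0.041) × 430 = 94.3902
  x=7: (0.003/0.041) × 109 = 7.9756
Sum = 126.0000 + 150.2439 + 94.3902 + 7.9756 = 378.6098

378.61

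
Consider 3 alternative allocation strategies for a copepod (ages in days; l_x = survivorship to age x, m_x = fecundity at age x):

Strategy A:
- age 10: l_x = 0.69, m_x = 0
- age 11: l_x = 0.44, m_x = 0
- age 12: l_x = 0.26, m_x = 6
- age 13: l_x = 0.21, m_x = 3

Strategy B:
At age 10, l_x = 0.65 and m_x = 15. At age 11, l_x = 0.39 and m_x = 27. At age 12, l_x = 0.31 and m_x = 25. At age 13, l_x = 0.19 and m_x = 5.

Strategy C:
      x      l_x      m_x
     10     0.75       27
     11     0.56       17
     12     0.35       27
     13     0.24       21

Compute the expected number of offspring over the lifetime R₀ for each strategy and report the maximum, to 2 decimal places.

Strategy A: R₀ = 0.69×0 + 0.44×0 + 0.26×6 + 0.21×3 = 2.1900
Strategy B: R₀ = 0.65×15 + 0.39×27 + 0.31×25 + 0.19×5 = 28.9800
Strategy C: R₀ = 0.75×27 + 0.56×17 + 0.35×27 + 0.24×21 = 44.2600
Highest R₀: strategy C with 44.2600.

44.26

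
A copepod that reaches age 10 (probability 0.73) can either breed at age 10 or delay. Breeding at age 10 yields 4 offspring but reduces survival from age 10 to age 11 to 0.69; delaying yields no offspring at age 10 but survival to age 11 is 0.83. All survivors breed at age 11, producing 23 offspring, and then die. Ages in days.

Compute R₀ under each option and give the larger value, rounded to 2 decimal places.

14.51

breed at age 10: R₀ = 0.73 × (4 + 0.69 × 23) = 0.73 × 19.8700 = 14.5051
delay to age 11: R₀ = 0.73 × (0.83 × 23) = 0.73 × 19.0900 = 13.9357
Higher: breed at age 10 (14.5051).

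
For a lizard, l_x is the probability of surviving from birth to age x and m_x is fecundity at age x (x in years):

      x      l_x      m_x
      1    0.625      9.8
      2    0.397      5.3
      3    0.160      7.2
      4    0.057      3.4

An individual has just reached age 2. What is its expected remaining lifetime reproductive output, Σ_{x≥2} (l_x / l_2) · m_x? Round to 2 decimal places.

8.69

l_2 = 0.397. Conditional survival from age 2 to x is l_x / l_2.
  x=2: (0.397/0.397) × 5.3 = 5.3000
  x=3: (0.160/0.397) × 7.2 = 2.9018
  x=4: (0.057/0.397) × 3.4 = 0.4882
Sum = 5.3000 + 2.9018 + 0.4882 = 8.6899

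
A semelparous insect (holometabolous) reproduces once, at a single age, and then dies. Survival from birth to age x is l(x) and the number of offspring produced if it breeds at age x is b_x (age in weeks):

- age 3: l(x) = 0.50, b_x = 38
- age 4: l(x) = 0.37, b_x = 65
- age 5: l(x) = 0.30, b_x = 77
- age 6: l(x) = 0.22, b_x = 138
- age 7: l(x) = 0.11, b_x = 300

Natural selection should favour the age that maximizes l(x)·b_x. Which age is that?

7

Expected offspring if breeding at age x = l(x) × b_x:
  age 3: 0.50 × 38 = 19.000
  age 4: 0.37 × 65 = 24.050
  age 5: 0.30 × 77 = 23.100
  age 6: 0.22 × 138 = 30.360
  age 7: 0.11 × 300 = 33.000
Maximum at age 7 (33.000).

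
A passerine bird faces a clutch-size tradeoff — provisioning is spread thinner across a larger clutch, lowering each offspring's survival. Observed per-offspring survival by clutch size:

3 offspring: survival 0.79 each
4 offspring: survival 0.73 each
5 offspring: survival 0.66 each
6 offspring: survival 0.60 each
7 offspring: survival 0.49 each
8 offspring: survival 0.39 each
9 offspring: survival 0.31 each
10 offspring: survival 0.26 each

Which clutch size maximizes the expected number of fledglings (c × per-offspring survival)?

6

Expected fledglings = c × s(c):
  c=3: 3 × 0.79 = 2.370
  c=4: 4 × 0.73 = 2.920
  c=5: 5 × 0.66 = 3.300
  c=6: 6 × 0.60 = 3.600
  c=7: 7 × 0.49 = 3.430
  c=8: 8 × 0.39 = 3.120
  c=9: 9 × 0.31 = 2.790
  c=10: 10 × 0.26 = 2.600
Maximum at c = 6 (3.600 fledglings).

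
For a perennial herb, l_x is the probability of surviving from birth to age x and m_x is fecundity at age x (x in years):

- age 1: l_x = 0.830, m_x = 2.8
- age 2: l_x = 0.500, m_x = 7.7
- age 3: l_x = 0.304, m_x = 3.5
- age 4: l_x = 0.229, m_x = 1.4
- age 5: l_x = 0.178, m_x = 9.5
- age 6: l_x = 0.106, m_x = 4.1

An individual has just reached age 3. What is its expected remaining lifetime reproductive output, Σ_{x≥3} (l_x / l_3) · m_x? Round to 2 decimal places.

l_3 = 0.304. Conditional survival from age 3 to x is l_x / l_3.
  x=3: (0.304/0.304) × 3.5 = 3.5000
  x=4: (0.229/0.304) × 1.4 = 1.0546
  x=5: (0.178/0.304) × 9.5 = 5.5625
  x=6: (0.106/0.304) × 4.1 = 1.4296
Sum = 3.5000 + 1.0546 + 5.5625 + 1.4296 = 11.5467

11.55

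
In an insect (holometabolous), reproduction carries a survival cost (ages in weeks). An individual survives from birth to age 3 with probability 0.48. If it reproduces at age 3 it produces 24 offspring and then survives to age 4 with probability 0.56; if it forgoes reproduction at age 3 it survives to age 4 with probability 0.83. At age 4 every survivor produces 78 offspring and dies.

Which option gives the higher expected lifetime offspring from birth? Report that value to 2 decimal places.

breed at age 3: R₀ = 0.48 × (24 + 0.56 × 78) = 0.48 × 67.6800 = 32.4864
delay to age 4: R₀ = 0.48 × (0.83 × 78) = 0.48 × 64.7400 = 31.0752
Higher: breed at age 3 (32.4864).

32.49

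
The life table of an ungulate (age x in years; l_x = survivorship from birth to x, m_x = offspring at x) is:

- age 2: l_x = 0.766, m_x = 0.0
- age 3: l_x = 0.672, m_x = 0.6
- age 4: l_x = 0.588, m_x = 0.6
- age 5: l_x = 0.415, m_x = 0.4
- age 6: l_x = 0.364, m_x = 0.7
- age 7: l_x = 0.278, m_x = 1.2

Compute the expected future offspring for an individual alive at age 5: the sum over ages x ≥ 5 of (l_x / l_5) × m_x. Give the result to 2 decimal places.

1.82

l_5 = 0.415. Conditional survival from age 5 to x is l_x / l_5.
  x=5: (0.415/0.415) × 0.4 = 0.4000
  x=6: (0.364/0.415) × 0.7 = 0.6140
  x=7: (0.278/0.415) × 1.2 = 0.8039
Sum = 0.4000 + 0.6140 + 0.8039 = 1.8178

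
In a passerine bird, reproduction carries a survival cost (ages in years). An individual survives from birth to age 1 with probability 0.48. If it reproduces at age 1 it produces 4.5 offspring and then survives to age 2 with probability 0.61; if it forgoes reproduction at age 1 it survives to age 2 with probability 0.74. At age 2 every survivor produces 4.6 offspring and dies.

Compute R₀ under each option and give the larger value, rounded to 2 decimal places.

breed at age 1: R₀ = 0.48 × (4.5 + 0.61 × 4.6) = 0.48 × 7.3060 = 3.5069
delay to age 2: R₀ = 0.48 × (0.74 × 4.6) = 0.48 × 3.4040 = 1.6339
Higher: breed at age 1 (3.5069).

3.51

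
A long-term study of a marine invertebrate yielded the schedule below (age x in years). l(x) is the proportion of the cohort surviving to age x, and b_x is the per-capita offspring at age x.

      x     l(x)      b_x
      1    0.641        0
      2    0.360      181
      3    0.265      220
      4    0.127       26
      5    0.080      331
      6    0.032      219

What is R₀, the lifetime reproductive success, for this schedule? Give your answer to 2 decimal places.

R₀ = Σ l(x) b_x:
  age 1: 0.641 × 0 = 0.0000
  age 2: 0.360 × 181 = 65.1600
  age 3: 0.265 × 220 = 58.3000
  age 4: 0.127 × 26 = 3.3020
  age 5: 0.080 × 331 = 26.4800
  age 6: 0.032 × 219 = 7.0080
R₀ = 0.0000 + 65.1600 + 58.3000 + 3.3020 + 26.4800 + 7.0080 = 160.2500

160.25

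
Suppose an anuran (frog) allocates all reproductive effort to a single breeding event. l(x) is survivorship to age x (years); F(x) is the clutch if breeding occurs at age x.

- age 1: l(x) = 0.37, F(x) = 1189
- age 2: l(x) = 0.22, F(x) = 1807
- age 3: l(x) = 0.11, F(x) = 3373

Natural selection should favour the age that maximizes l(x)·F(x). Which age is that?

Expected offspring if breeding at age x = l(x) × F(x):
  age 1: 0.37 × 1189 = 439.930
  age 2: 0.22 × 1807 = 397.540
  age 3: 0.11 × 3373 = 371.030
Maximum at age 1 (439.930).

1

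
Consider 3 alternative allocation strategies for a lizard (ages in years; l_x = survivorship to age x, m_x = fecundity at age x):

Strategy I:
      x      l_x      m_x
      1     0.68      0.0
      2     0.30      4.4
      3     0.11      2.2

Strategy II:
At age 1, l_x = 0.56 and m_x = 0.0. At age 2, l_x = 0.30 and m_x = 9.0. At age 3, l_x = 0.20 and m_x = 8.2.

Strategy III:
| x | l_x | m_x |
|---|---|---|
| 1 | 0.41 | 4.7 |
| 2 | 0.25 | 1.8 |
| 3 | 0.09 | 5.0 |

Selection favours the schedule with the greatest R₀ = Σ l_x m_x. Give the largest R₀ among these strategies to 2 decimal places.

4.34

Strategy I: R₀ = 0.68×0.0 + 0.30×4.4 + 0.11×2.2 = 1.5620
Strategy II: R₀ = 0.56×0.0 + 0.30×9.0 + 0.20×8.2 = 4.3400
Strategy III: R₀ = 0.41×4.7 + 0.25×1.8 + 0.09×5.0 = 2.8270
Highest R₀: strategy II with 4.3400.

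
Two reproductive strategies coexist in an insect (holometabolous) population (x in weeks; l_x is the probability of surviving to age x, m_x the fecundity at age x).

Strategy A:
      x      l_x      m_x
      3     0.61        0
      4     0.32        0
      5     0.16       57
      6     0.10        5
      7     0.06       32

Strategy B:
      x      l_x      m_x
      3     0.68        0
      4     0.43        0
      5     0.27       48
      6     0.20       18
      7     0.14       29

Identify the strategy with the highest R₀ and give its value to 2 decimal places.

Strategy A: R₀ = 0.61×0 + 0.32×0 + 0.16×57 + 0.10×5 + 0.06×32 = 11.5400
Strategy B: R₀ = 0.68×0 + 0.43×0 + 0.27×48 + 0.20×18 + 0.14×29 = 20.6200
Highest R₀: strategy B with 20.6200.

20.62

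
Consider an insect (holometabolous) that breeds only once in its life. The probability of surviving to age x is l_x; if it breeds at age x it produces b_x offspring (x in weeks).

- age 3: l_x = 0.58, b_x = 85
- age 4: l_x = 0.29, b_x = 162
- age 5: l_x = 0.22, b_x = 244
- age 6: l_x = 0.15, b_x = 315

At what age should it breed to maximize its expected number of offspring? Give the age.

Expected offspring if breeding at age x = l_x × b_x:
  age 3: 0.58 × 85 = 49.300
  age 4: 0.29 × 162 = 46.980
  age 5: 0.22 × 244 = 53.680
  age 6: 0.15 × 315 = 47.250
Maximum at age 5 (53.680).

5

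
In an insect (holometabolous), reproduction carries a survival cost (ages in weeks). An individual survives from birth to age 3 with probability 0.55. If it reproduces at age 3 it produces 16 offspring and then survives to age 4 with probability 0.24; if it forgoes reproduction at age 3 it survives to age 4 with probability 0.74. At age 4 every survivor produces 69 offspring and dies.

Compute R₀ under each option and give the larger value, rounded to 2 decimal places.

28.08

breed at age 3: R₀ = 0.55 × (16 + 0.24 × 69) = 0.55 × 32.5600 = 17.9080
delay to age 4: R₀ = 0.55 × (0.74 × 69) = 0.55 × 51.0600 = 28.0830
Higher: delay to age 4 (28.0830).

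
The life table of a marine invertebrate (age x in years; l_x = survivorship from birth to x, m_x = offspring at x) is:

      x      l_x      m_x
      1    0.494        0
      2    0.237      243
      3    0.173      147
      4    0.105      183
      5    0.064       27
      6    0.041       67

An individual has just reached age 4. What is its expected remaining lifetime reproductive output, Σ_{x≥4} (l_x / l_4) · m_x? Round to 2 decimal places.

l_4 = 0.105. Conditional survival from age 4 to x is l_x / l_4.
  x=4: (0.105/0.105) × 183 = 183.0000
  x=5: (0.064/0.105) × 27 = 16.4571
  x=6: (0.041/0.105) × 67 = 26.1619
Sum = 183.0000 + 16.4571 + 26.1619 = 225.6190

225.62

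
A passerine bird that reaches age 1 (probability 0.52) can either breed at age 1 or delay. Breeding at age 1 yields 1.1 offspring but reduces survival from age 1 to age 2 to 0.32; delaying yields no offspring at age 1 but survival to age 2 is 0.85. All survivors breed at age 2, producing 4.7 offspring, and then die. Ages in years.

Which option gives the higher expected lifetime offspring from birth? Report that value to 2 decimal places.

breed at age 1: R₀ = 0.52 × (1.1 + 0.32 × 4.7) = 0.52 × 2.6040 = 1.3541
delay to age 2: R₀ = 0.52 × (0.85 × 4.7) = 0.52 × 3.9950 = 2.0774
Higher: delay to age 2 (2.0774).

2.08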